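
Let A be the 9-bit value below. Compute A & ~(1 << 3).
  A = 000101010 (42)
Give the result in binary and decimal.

Mask = ~(1 << 3) = 111110111
Bit 3 of A is 1, so AND-ing with the mask clears it to 0.
  000101010
& 111110111
-----------
  000100010

Answer: 000100010 (34)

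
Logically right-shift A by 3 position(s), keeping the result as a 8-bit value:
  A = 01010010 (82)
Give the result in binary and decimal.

Logical shift right by 3: drop the bottom 3 bit(s), prepend 3 zero(s) on the left.
  01010010  ->  keep [01010], discard [010], prepend 000
= 00001010

Answer: 00001010 (10)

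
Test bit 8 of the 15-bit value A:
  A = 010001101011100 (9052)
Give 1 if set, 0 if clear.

Bit 8 is the 9th from the right.
  010001101011100
        ^
That bit is 1.

Answer: 1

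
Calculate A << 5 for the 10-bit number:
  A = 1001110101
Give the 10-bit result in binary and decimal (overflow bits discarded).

Shift left by 5: drop the top 5 bit(s), append 5 zero(s) on the right.
  1001110101  ->  discard [10011], keep [10101], append 00000
= 1010100000

Answer: 1010100000 (672)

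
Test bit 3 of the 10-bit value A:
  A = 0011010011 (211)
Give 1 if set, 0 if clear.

Bit 3 is the 4th from the right.
  0011010011
        ^
That bit is 0.

Answer: 0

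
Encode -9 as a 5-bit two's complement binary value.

1. Binary of +9:  01001
2. Invert bits:     10110
3. Add 1:           10111

Answer: 10111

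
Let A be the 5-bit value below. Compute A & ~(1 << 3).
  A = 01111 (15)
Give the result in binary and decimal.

Mask = ~(1 << 3) = 10111
Bit 3 of A is 1, so AND-ing with the mask clears it to 0.
  01111
& 10111
-------
  00111

Answer: 00111 (7)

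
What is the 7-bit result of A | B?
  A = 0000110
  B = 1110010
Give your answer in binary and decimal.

Apply | to each column (1 where either bit is 1):
  0000110
| 1110010
---------
  1110110

Answer: 1110110 (118)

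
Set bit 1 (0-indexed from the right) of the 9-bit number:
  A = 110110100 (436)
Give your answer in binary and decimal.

Mask = 1 << 1 = 000000010
Bit 1 of A is 0, so OR-ing with the mask flips it to 1.
  110110100
| 000000010
-----------
  110110110

Answer: 110110110 (438)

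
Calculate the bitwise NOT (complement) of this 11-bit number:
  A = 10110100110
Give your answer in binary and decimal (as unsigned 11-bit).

Flip each bit (0->1, 1->0):
  10110100110
  01001011001

Answer: 01001011001 (601)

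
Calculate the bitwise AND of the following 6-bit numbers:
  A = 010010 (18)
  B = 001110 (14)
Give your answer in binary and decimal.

Apply & to each column (1 only where both bits are 1):
  010010
& 001110
--------
  000010

Answer: 000010 (2)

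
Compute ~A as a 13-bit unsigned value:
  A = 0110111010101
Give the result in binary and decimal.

Flip each bit (0->1, 1->0):
  0110111010101
  1001000101010

Answer: 1001000101010 (4650)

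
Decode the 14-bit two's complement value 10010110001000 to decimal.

MSB is 1, so the value is negative. Find the magnitude:
1. Invert bits:  01101001110111
2. Add 1:        01101001111000  = 6776
3. Apply sign:   -6776

Answer: -6776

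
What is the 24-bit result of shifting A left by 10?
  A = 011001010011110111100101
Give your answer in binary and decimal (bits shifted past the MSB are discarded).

Shift left by 10: drop the top 10 bit(s), append 10 zero(s) on the right.
  011001010011110111100101  ->  discard [0110010100], keep [11110111100101], append 0000000000
= 111101111001010000000000

Answer: 111101111001010000000000 (16225280)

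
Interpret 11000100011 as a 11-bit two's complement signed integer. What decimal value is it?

MSB is 1, so the value is negative. Find the magnitude:
1. Invert bits:  00111011100
2. Add 1:        00111011101  = 477
3. Apply sign:   -477

Answer: -477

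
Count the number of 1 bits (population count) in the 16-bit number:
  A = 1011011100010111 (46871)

1011011100010111
1-bits at positions (from bit 0 = LSB): 0, 1, 2, 4, 8, 9, 10, 12, 13, 15
Count = 10

Answer: 10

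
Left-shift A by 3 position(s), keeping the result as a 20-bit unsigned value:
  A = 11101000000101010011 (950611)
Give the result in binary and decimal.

Shift left by 3: drop the top 3 bit(s), append 3 zero(s) on the right.
  11101000000101010011  ->  discard [111], keep [01000000101010011], append 000
= 01000000101010011000

Answer: 01000000101010011000 (264856)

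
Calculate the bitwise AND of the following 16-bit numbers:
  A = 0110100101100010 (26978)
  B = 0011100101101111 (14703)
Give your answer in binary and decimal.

Apply & to each column (1 only where both bits are 1):
  0110100101100010
& 0011100101101111
------------------
  0010100101100010

Answer: 0010100101100010 (10594)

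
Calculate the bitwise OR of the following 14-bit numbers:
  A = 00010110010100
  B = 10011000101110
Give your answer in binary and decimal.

Apply | to each column (1 where either bit is 1):
  00010110010100
| 10011000101110
----------------
  10011110111110

Answer: 10011110111110 (10174)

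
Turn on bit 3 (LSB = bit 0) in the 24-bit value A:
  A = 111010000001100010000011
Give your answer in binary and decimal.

Mask = 1 << 3 = 000000000000000000001000
Bit 3 of A is 0, so OR-ing with the mask flips it to 1.
  111010000001100010000011
| 000000000000000000001000
--------------------------
  111010000001100010001011

Answer: 111010000001100010001011 (15210635)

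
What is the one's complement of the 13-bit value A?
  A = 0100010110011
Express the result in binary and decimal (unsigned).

Flip each bit (0->1, 1->0):
  0100010110011
  1011101001100

Answer: 1011101001100 (5964)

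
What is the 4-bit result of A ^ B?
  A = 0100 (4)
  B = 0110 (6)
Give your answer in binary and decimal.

Apply ^ to each column (1 where bits differ):
  0100
^ 0110
------
  0010

Answer: 0010 (2)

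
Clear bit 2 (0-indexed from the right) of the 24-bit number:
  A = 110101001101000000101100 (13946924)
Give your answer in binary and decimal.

Mask = ~(1 << 2) = 111111111111111111111011
Bit 2 of A is 1, so AND-ing with the mask clears it to 0.
  110101001101000000101100
& 111111111111111111111011
--------------------------
  110101001101000000101000

Answer: 110101001101000000101000 (13946920)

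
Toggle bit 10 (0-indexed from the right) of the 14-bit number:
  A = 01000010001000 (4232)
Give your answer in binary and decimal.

Mask = 1 << 10 = 00010000000000
Bit 10 of A is 0; XOR with the mask flips it to 1.
  01000010001000
^ 00010000000000
----------------
  01010010001000

Answer: 01010010001000 (5256)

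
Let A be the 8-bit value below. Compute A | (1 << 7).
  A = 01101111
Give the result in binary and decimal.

Mask = 1 << 7 = 10000000
Bit 7 of A is 0, so OR-ing with the mask flips it to 1.
  01101111
| 10000000
----------
  11101111

Answer: 11101111 (239)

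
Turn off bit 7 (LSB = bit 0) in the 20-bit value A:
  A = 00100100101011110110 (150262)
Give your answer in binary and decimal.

Mask = ~(1 << 7) = 11111111111101111111
Bit 7 of A is 1, so AND-ing with the mask clears it to 0.
  00100100101011110110
& 11111111111101111111
----------------------
  00100100101001110110

Answer: 00100100101001110110 (150134)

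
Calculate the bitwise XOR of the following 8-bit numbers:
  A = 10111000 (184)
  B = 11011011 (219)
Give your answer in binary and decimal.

Apply ^ to each column (1 where bits differ):
  10111000
^ 11011011
----------
  01100011

Answer: 01100011 (99)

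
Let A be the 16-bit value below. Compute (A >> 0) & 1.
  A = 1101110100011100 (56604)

Bit 0 is the 1st from the right.
  1101110100011100
                 ^
That bit is 0.

Answer: 0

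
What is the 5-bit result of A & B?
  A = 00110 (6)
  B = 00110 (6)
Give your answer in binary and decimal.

Apply & to each column (1 only where both bits are 1):
  00110
& 00110
-------
  00110

Answer: 00110 (6)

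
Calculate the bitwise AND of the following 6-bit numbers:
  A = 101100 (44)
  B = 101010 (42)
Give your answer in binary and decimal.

Apply & to each column (1 only where both bits are 1):
  101100
& 101010
--------
  101000

Answer: 101000 (40)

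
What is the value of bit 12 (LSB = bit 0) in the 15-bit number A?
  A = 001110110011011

Bit 12 is the 13th from the right.
  001110110011011
    ^
That bit is 1.

Answer: 1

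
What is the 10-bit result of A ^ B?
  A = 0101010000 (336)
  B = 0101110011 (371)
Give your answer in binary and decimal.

Apply ^ to each column (1 where bits differ):
  0101010000
^ 0101110011
------------
  0000100011

Answer: 0000100011 (35)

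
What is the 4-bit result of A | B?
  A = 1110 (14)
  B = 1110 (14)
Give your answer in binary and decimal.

Apply | to each column (1 where either bit is 1):
  1110
| 1110
------
  1110

Answer: 1110 (14)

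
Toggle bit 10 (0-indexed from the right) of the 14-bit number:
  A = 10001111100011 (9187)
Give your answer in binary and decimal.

Mask = 1 << 10 = 00010000000000
Bit 10 of A is 0; XOR with the mask flips it to 1.
  10001111100011
^ 00010000000000
----------------
  10011111100011

Answer: 10011111100011 (10211)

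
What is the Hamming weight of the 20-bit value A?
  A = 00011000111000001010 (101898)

00011000111000001010
1-bits at positions (from bit 0 = LSB): 1, 3, 9, 10, 11, 15, 16
Count = 7

Answer: 7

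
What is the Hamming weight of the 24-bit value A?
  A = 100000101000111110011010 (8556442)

100000101000111110011010
1-bits at positions (from bit 0 = LSB): 1, 3, 4, 7, 8, 9, 10, 11, 15, 17, 23
Count = 11

Answer: 11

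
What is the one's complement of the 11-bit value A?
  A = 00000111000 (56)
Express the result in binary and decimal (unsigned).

Flip each bit (0->1, 1->0):
  00000111000
  11111000111

Answer: 11111000111 (1991)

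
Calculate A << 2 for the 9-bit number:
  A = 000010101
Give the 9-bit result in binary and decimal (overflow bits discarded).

Shift left by 2: drop the top 2 bit(s), append 2 zero(s) on the right.
  000010101  ->  discard [00], keep [0010101], append 00
= 001010100

Answer: 001010100 (84)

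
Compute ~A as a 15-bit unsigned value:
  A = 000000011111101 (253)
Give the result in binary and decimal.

Flip each bit (0->1, 1->0):
  000000011111101
  111111100000010

Answer: 111111100000010 (32514)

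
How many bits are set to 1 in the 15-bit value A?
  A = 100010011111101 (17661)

100010011111101
1-bits at positions (from bit 0 = LSB): 0, 2, 3, 4, 5, 6, 7, 10, 14
Count = 9

Answer: 9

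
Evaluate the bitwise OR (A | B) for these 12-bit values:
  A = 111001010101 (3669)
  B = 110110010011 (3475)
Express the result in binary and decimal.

Apply | to each column (1 where either bit is 1):
  111001010101
| 110110010011
--------------
  111111010111

Answer: 111111010111 (4055)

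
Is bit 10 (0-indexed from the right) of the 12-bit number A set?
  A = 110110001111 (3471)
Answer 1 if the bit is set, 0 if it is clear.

Bit 10 is the 11th from the right.
  110110001111
   ^
That bit is 1.

Answer: 1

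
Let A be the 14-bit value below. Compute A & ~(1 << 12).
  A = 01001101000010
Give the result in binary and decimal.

Mask = ~(1 << 12) = 10111111111111
Bit 12 of A is 1, so AND-ing with the mask clears it to 0.
  01001101000010
& 10111111111111
----------------
  00001101000010

Answer: 00001101000010 (834)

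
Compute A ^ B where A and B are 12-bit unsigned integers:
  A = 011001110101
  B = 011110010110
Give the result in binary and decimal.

Apply ^ to each column (1 where bits differ):
  011001110101
^ 011110010110
--------------
  000111100011

Answer: 000111100011 (483)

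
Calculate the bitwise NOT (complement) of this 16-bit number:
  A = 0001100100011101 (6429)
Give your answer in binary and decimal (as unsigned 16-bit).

Flip each bit (0->1, 1->0):
  0001100100011101
  1110011011100010

Answer: 1110011011100010 (59106)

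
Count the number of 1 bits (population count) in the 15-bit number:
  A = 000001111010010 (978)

000001111010010
1-bits at positions (from bit 0 = LSB): 1, 4, 6, 7, 8, 9
Count = 6

Answer: 6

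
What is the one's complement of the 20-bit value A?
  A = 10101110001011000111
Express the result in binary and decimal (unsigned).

Flip each bit (0->1, 1->0):
  10101110001011000111
  01010001110100111000

Answer: 01010001110100111000 (335160)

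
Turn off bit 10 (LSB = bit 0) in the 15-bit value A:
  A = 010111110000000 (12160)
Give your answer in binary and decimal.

Mask = ~(1 << 10) = 111101111111111
Bit 10 of A is 1, so AND-ing with the mask clears it to 0.
  010111110000000
& 111101111111111
-----------------
  010101110000000

Answer: 010101110000000 (11136)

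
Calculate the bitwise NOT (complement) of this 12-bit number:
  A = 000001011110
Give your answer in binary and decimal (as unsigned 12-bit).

Flip each bit (0->1, 1->0):
  000001011110
  111110100001

Answer: 111110100001 (4001)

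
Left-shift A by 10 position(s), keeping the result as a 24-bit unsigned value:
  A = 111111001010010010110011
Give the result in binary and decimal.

Shift left by 10: drop the top 10 bit(s), append 10 zero(s) on the right.
  111111001010010010110011  ->  discard [1111110010], keep [10010010110011], append 0000000000
= 100100101100110000000000

Answer: 100100101100110000000000 (9620480)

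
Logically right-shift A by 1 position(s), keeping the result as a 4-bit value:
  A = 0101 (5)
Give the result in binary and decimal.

Logical shift right by 1: drop the bottom 1 bit(s), prepend 1 zero(s) on the left.
  0101  ->  keep [010], discard [1], prepend 0
= 0010

Answer: 0010 (2)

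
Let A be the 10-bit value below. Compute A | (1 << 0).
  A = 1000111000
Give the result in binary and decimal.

Mask = 1 << 0 = 0000000001
Bit 0 of A is 0, so OR-ing with the mask flips it to 1.
  1000111000
| 0000000001
------------
  1000111001

Answer: 1000111001 (569)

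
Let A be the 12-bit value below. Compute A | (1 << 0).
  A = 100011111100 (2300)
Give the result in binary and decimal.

Mask = 1 << 0 = 000000000001
Bit 0 of A is 0, so OR-ing with the mask flips it to 1.
  100011111100
| 000000000001
--------------
  100011111101

Answer: 100011111101 (2301)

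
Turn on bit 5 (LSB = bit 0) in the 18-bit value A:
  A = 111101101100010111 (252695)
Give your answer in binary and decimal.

Mask = 1 << 5 = 000000000000100000
Bit 5 of A is 0, so OR-ing with the mask flips it to 1.
  111101101100010111
| 000000000000100000
--------------------
  111101101100110111

Answer: 111101101100110111 (252727)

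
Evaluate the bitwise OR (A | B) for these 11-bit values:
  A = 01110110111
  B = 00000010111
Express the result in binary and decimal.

Apply | to each column (1 where either bit is 1):
  01110110111
| 00000010111
-------------
  01110110111

Answer: 01110110111 (951)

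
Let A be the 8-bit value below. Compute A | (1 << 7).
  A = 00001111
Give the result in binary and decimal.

Mask = 1 << 7 = 10000000
Bit 7 of A is 0, so OR-ing with the mask flips it to 1.
  00001111
| 10000000
----------
  10001111

Answer: 10001111 (143)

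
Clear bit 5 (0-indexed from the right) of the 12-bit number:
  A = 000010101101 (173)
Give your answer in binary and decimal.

Mask = ~(1 << 5) = 111111011111
Bit 5 of A is 1, so AND-ing with the mask clears it to 0.
  000010101101
& 111111011111
--------------
  000010001101

Answer: 000010001101 (141)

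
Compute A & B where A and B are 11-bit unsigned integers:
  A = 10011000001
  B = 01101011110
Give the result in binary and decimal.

Apply & to each column (1 only where both bits are 1):
  10011000001
& 01101011110
-------------
  00001000000

Answer: 00001000000 (64)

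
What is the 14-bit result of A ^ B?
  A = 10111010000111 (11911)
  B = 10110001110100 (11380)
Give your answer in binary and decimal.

Apply ^ to each column (1 where bits differ):
  10111010000111
^ 10110001110100
----------------
  00001011110011

Answer: 00001011110011 (755)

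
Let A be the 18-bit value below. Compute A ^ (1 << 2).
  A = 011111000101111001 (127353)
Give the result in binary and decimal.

Mask = 1 << 2 = 000000000000000100
Bit 2 of A is 0; XOR with the mask flips it to 1.
  011111000101111001
^ 000000000000000100
--------------------
  011111000101111101

Answer: 011111000101111101 (127357)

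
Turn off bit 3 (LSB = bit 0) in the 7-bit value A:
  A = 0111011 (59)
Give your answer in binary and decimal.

Mask = ~(1 << 3) = 1110111
Bit 3 of A is 1, so AND-ing with the mask clears it to 0.
  0111011
& 1110111
---------
  0110011

Answer: 0110011 (51)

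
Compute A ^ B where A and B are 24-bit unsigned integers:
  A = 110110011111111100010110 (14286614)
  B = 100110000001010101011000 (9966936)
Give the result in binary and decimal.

Apply ^ to each column (1 where bits differ):
  110110011111111100010110
^ 100110000001010101011000
--------------------------
  010000011110101001001110

Answer: 010000011110101001001110 (4319822)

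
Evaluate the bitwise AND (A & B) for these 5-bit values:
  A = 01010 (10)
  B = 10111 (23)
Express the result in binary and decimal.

Apply & to each column (1 only where both bits are 1):
  01010
& 10111
-------
  00010

Answer: 00010 (2)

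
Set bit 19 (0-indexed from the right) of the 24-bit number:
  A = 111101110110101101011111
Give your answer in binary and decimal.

Mask = 1 << 19 = 000010000000000000000000
Bit 19 of A is 0, so OR-ing with the mask flips it to 1.
  111101110110101101011111
| 000010000000000000000000
--------------------------
  111111110110101101011111

Answer: 111111110110101101011111 (16739167)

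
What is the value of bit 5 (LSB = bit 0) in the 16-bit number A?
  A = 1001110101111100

Bit 5 is the 6th from the right.
  1001110101111100
            ^
That bit is 1.

Answer: 1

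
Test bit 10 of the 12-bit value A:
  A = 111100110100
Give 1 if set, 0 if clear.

Bit 10 is the 11th from the right.
  111100110100
   ^
That bit is 1.

Answer: 1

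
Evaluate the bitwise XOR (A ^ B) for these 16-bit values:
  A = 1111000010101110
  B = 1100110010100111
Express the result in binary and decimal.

Apply ^ to each column (1 where bits differ):
  1111000010101110
^ 1100110010100111
------------------
  0011110000001001

Answer: 0011110000001001 (15369)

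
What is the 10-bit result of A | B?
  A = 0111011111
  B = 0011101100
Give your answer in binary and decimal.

Apply | to each column (1 where either bit is 1):
  0111011111
| 0011101100
------------
  0111111111

Answer: 0111111111 (511)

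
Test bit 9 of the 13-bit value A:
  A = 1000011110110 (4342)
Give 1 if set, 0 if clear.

Bit 9 is the 10th from the right.
  1000011110110
     ^
That bit is 0.

Answer: 0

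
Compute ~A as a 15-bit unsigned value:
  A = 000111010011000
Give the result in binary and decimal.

Flip each bit (0->1, 1->0):
  000111010011000
  111000101100111

Answer: 111000101100111 (29031)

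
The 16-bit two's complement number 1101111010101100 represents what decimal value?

MSB is 1, so the value is negative. Find the magnitude:
1. Invert bits:  0010000101010011
2. Add 1:        0010000101010100  = 8532
3. Apply sign:   -8532

Answer: -8532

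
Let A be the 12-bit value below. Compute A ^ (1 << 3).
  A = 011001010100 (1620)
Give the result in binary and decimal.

Mask = 1 << 3 = 000000001000
Bit 3 of A is 0; XOR with the mask flips it to 1.
  011001010100
^ 000000001000
--------------
  011001011100

Answer: 011001011100 (1628)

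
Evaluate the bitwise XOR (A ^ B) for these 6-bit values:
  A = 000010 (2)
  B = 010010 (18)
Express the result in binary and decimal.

Apply ^ to each column (1 where bits differ):
  000010
^ 010010
--------
  010000

Answer: 010000 (16)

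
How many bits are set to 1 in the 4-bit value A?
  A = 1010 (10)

1010
1-bits at positions (from bit 0 = LSB): 1, 3
Count = 2

Answer: 2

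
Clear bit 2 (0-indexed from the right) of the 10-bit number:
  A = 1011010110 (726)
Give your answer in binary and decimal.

Mask = ~(1 << 2) = 1111111011
Bit 2 of A is 1, so AND-ing with the mask clears it to 0.
  1011010110
& 1111111011
------------
  1011010010

Answer: 1011010010 (722)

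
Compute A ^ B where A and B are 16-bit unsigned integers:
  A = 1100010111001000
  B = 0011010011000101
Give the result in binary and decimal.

Apply ^ to each column (1 where bits differ):
  1100010111001000
^ 0011010011000101
------------------
  1111000100001101

Answer: 1111000100001101 (61709)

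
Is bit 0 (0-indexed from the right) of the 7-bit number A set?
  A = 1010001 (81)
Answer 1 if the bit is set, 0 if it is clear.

Bit 0 is the 1st from the right.
  1010001
        ^
That bit is 1.

Answer: 1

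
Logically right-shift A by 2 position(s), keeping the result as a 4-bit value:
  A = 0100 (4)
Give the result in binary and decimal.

Logical shift right by 2: drop the bottom 2 bit(s), prepend 2 zero(s) on the left.
  0100  ->  keep [01], discard [00], prepend 00
= 0001

Answer: 0001 (1)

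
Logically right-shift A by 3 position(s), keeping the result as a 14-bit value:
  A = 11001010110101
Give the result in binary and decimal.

Logical shift right by 3: drop the bottom 3 bit(s), prepend 3 zero(s) on the left.
  11001010110101  ->  keep [11001010110], discard [101], prepend 000
= 00011001010110

Answer: 00011001010110 (1622)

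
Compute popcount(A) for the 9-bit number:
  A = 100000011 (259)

100000011
1-bits at positions (from bit 0 = LSB): 0, 1, 8
Count = 3

Answer: 3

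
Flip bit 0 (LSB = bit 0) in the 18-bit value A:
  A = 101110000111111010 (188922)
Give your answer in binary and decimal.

Mask = 1 << 0 = 000000000000000001
Bit 0 of A is 0; XOR with the mask flips it to 1.
  101110000111111010
^ 000000000000000001
--------------------
  101110000111111011

Answer: 101110000111111011 (188923)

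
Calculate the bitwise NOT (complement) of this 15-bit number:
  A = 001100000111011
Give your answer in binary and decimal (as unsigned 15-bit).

Flip each bit (0->1, 1->0):
  001100000111011
  110011111000100

Answer: 110011111000100 (26564)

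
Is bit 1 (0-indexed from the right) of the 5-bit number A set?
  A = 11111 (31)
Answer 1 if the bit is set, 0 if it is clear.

Bit 1 is the 2nd from the right.
  11111
     ^
That bit is 1.

Answer: 1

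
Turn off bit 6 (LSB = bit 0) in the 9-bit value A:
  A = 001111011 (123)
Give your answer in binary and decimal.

Mask = ~(1 << 6) = 110111111
Bit 6 of A is 1, so AND-ing with the mask clears it to 0.
  001111011
& 110111111
-----------
  000111011

Answer: 000111011 (59)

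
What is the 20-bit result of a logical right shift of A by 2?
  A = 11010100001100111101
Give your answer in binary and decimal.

Logical shift right by 2: drop the bottom 2 bit(s), prepend 2 zero(s) on the left.
  11010100001100111101  ->  keep [110101000011001111], discard [01], prepend 00
= 00110101000011001111

Answer: 00110101000011001111 (217295)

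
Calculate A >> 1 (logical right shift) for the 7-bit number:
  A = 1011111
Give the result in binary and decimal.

Logical shift right by 1: drop the bottom 1 bit(s), prepend 1 zero(s) on the left.
  1011111  ->  keep [101111], discard [1], prepend 0
= 0101111

Answer: 0101111 (47)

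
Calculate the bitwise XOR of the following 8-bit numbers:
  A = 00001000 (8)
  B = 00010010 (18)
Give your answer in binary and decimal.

Apply ^ to each column (1 where bits differ):
  00001000
^ 00010010
----------
  00011010

Answer: 00011010 (26)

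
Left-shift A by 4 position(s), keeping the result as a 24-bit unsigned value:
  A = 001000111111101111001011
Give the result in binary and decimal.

Shift left by 4: drop the top 4 bit(s), append 4 zero(s) on the right.
  001000111111101111001011  ->  discard [0010], keep [00111111101111001011], append 0000
= 001111111011110010110000

Answer: 001111111011110010110000 (4177072)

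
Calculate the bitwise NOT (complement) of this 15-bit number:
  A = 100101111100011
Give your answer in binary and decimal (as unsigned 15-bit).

Flip each bit (0->1, 1->0):
  100101111100011
  011010000011100

Answer: 011010000011100 (13340)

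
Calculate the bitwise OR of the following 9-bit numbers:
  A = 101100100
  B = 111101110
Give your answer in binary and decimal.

Apply | to each column (1 where either bit is 1):
  101100100
| 111101110
-----------
  111101110

Answer: 111101110 (494)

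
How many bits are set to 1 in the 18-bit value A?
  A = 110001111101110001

110001111101110001
1-bits at positions (from bit 0 = LSB): 0, 4, 5, 6, 8, 9, 10, 11, 12, 16, 17
Count = 11

Answer: 11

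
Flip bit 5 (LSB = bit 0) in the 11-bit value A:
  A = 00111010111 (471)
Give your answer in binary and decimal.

Mask = 1 << 5 = 00000100000
Bit 5 of A is 0; XOR with the mask flips it to 1.
  00111010111
^ 00000100000
-------------
  00111110111

Answer: 00111110111 (503)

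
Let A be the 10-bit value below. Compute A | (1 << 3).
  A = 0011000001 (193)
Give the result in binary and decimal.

Mask = 1 << 3 = 0000001000
Bit 3 of A is 0, so OR-ing with the mask flips it to 1.
  0011000001
| 0000001000
------------
  0011001001

Answer: 0011001001 (201)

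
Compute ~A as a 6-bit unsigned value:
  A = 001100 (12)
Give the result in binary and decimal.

Flip each bit (0->1, 1->0):
  001100
  110011

Answer: 110011 (51)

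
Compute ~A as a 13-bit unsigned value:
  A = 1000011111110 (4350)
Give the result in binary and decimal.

Flip each bit (0->1, 1->0):
  1000011111110
  0111100000001

Answer: 0111100000001 (3841)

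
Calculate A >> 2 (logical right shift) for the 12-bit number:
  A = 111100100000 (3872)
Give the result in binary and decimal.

Logical shift right by 2: drop the bottom 2 bit(s), prepend 2 zero(s) on the left.
  111100100000  ->  keep [1111001000], discard [00], prepend 00
= 001111001000

Answer: 001111001000 (968)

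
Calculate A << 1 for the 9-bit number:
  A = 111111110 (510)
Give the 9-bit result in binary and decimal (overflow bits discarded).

Shift left by 1: drop the top 1 bit(s), append 1 zero(s) on the right.
  111111110  ->  discard [1], keep [11111110], append 0
= 111111100

Answer: 111111100 (508)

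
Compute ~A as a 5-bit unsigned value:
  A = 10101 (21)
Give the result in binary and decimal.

Flip each bit (0->1, 1->0):
  10101
  01010

Answer: 01010 (10)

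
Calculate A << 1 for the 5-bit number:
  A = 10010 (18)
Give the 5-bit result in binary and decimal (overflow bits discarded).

Shift left by 1: drop the top 1 bit(s), append 1 zero(s) on the right.
  10010  ->  discard [1], keep [0010], append 0
= 00100

Answer: 00100 (4)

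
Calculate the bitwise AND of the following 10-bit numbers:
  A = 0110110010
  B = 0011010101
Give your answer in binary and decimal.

Apply & to each column (1 only where both bits are 1):
  0110110010
& 0011010101
------------
  0010010000

Answer: 0010010000 (144)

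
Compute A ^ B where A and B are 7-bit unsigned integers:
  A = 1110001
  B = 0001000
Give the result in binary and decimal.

Apply ^ to each column (1 where bits differ):
  1110001
^ 0001000
---------
  1111001

Answer: 1111001 (121)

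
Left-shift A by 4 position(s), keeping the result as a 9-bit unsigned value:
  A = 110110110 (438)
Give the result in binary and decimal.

Shift left by 4: drop the top 4 bit(s), append 4 zero(s) on the right.
  110110110  ->  discard [1101], keep [10110], append 0000
= 101100000

Answer: 101100000 (352)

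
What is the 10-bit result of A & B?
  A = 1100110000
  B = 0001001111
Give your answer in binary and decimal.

Apply & to each column (1 only where both bits are 1):
  1100110000
& 0001001111
------------
  0000000000

Answer: 0000000000 (0)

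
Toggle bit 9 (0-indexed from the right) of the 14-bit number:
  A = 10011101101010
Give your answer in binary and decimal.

Mask = 1 << 9 = 00001000000000
Bit 9 of A is 1; XOR with the mask flips it to 0.
  10011101101010
^ 00001000000000
----------------
  10010101101010

Answer: 10010101101010 (9578)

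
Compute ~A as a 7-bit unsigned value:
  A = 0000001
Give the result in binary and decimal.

Flip each bit (0->1, 1->0):
  0000001
  1111110

Answer: 1111110 (126)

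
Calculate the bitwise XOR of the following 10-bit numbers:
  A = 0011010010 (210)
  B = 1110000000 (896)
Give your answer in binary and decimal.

Apply ^ to each column (1 where bits differ):
  0011010010
^ 1110000000
------------
  1101010010

Answer: 1101010010 (850)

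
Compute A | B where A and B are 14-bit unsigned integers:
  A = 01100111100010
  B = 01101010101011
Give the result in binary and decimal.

Apply | to each column (1 where either bit is 1):
  01100111100010
| 01101010101011
----------------
  01101111101011

Answer: 01101111101011 (7147)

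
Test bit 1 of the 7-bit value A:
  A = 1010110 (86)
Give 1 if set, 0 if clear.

Bit 1 is the 2nd from the right.
  1010110
       ^
That bit is 1.

Answer: 1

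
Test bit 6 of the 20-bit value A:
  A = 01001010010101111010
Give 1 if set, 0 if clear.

Bit 6 is the 7th from the right.
  01001010010101111010
               ^
That bit is 1.

Answer: 1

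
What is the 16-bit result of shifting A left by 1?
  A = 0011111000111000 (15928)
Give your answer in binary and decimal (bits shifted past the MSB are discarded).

Shift left by 1: drop the top 1 bit(s), append 1 zero(s) on the right.
  0011111000111000  ->  discard [0], keep [011111000111000], append 0
= 0111110001110000

Answer: 0111110001110000 (31856)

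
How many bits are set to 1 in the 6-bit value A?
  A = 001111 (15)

001111
1-bits at positions (from bit 0 = LSB): 0, 1, 2, 3
Count = 4

Answer: 4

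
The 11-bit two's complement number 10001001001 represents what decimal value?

MSB is 1, so the value is negative. Find the magnitude:
1. Invert bits:  01110110110
2. Add 1:        01110110111  = 951
3. Apply sign:   -951

Answer: -951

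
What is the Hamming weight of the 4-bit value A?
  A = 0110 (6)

0110
1-bits at positions (from bit 0 = LSB): 1, 2
Count = 2

Answer: 2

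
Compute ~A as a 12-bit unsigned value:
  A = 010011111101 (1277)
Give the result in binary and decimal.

Flip each bit (0->1, 1->0):
  010011111101
  101100000010

Answer: 101100000010 (2818)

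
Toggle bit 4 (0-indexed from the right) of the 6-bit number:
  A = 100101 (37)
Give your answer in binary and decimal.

Mask = 1 << 4 = 010000
Bit 4 of A is 0; XOR with the mask flips it to 1.
  100101
^ 010000
--------
  110101

Answer: 110101 (53)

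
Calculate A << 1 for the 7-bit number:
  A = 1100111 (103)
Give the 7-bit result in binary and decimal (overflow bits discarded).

Shift left by 1: drop the top 1 bit(s), append 1 zero(s) on the right.
  1100111  ->  discard [1], keep [100111], append 0
= 1001110

Answer: 1001110 (78)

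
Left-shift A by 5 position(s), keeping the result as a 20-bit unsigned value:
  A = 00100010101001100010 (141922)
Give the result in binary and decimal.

Shift left by 5: drop the top 5 bit(s), append 5 zero(s) on the right.
  00100010101001100010  ->  discard [00100], keep [010101001100010], append 00000
= 01010100110001000000

Answer: 01010100110001000000 (347200)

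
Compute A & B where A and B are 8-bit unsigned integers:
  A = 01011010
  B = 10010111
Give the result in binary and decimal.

Apply & to each column (1 only where both bits are 1):
  01011010
& 10010111
----------
  00010010

Answer: 00010010 (18)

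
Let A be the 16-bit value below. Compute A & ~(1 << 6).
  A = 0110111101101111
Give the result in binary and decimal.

Mask = ~(1 << 6) = 1111111110111111
Bit 6 of A is 1, so AND-ing with the mask clears it to 0.
  0110111101101111
& 1111111110111111
------------------
  0110111100101111

Answer: 0110111100101111 (28463)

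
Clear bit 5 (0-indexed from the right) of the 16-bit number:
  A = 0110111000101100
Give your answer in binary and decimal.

Mask = ~(1 << 5) = 1111111111011111
Bit 5 of A is 1, so AND-ing with the mask clears it to 0.
  0110111000101100
& 1111111111011111
------------------
  0110111000001100

Answer: 0110111000001100 (28172)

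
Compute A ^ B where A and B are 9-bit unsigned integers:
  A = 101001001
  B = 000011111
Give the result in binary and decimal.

Apply ^ to each column (1 where bits differ):
  101001001
^ 000011111
-----------
  101010110

Answer: 101010110 (342)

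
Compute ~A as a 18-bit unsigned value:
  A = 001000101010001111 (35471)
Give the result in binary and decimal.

Flip each bit (0->1, 1->0):
  001000101010001111
  110111010101110000

Answer: 110111010101110000 (226672)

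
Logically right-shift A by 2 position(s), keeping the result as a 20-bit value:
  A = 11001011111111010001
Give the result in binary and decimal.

Logical shift right by 2: drop the bottom 2 bit(s), prepend 2 zero(s) on the left.
  11001011111111010001  ->  keep [110010111111110100], discard [01], prepend 00
= 00110010111111110100

Answer: 00110010111111110100 (208884)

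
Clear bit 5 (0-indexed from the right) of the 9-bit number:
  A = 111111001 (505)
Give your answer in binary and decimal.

Mask = ~(1 << 5) = 111011111
Bit 5 of A is 1, so AND-ing with the mask clears it to 0.
  111111001
& 111011111
-----------
  111011001

Answer: 111011001 (473)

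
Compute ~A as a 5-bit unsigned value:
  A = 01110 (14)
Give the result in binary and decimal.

Flip each bit (0->1, 1->0):
  01110
  10001

Answer: 10001 (17)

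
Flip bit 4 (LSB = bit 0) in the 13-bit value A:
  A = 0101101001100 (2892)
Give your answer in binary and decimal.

Mask = 1 << 4 = 0000000010000
Bit 4 of A is 0; XOR with the mask flips it to 1.
  0101101001100
^ 0000000010000
---------------
  0101101011100

Answer: 0101101011100 (2908)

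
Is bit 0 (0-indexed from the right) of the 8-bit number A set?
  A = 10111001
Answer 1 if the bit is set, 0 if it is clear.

Bit 0 is the 1st from the right.
  10111001
         ^
That bit is 1.

Answer: 1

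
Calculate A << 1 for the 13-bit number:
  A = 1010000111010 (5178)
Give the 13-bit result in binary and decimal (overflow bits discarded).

Shift left by 1: drop the top 1 bit(s), append 1 zero(s) on the right.
  1010000111010  ->  discard [1], keep [010000111010], append 0
= 0100001110100

Answer: 0100001110100 (2164)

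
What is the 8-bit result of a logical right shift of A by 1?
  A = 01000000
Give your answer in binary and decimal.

Logical shift right by 1: drop the bottom 1 bit(s), prepend 1 zero(s) on the left.
  01000000  ->  keep [0100000], discard [0], prepend 0
= 00100000

Answer: 00100000 (32)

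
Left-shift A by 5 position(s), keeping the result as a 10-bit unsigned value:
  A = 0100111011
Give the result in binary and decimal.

Shift left by 5: drop the top 5 bit(s), append 5 zero(s) on the right.
  0100111011  ->  discard [01001], keep [11011], append 00000
= 1101100000

Answer: 1101100000 (864)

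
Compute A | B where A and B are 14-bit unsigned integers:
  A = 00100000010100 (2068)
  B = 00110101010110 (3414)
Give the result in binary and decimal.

Apply | to each column (1 where either bit is 1):
  00100000010100
| 00110101010110
----------------
  00110101010110

Answer: 00110101010110 (3414)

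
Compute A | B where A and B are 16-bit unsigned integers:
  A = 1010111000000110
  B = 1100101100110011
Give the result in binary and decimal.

Apply | to each column (1 where either bit is 1):
  1010111000000110
| 1100101100110011
------------------
  1110111100110111

Answer: 1110111100110111 (61239)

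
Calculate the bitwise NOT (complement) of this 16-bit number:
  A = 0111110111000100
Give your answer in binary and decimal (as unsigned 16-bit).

Flip each bit (0->1, 1->0):
  0111110111000100
  1000001000111011

Answer: 1000001000111011 (33339)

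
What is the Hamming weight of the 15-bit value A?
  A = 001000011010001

001000011010001
1-bits at positions (from bit 0 = LSB): 0, 4, 6, 7, 12
Count = 5

Answer: 5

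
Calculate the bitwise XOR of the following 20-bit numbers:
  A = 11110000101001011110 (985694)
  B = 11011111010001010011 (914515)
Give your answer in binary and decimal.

Apply ^ to each column (1 where bits differ):
  11110000101001011110
^ 11011111010001010011
----------------------
  00101111111000001101

Answer: 00101111111000001101 (196109)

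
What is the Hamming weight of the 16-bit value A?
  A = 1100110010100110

1100110010100110
1-bits at positions (from bit 0 = LSB): 1, 2, 5, 7, 10, 11, 14, 15
Count = 8

Answer: 8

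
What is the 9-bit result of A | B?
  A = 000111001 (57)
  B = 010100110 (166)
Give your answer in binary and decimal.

Apply | to each column (1 where either bit is 1):
  000111001
| 010100110
-----------
  010111111

Answer: 010111111 (191)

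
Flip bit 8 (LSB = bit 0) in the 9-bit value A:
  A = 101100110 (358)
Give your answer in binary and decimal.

Mask = 1 << 8 = 100000000
Bit 8 of A is 1; XOR with the mask flips it to 0.
  101100110
^ 100000000
-----------
  001100110

Answer: 001100110 (102)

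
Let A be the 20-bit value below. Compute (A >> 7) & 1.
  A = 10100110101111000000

Bit 7 is the 8th from the right.
  10100110101111000000
              ^
That bit is 1.

Answer: 1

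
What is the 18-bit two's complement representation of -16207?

1. Binary of +16207:  000011111101001111
2. Invert bits:     111100000010110000
3. Add 1:           111100000010110001

Answer: 111100000010110001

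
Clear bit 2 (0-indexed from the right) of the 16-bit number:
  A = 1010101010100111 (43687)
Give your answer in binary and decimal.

Mask = ~(1 << 2) = 1111111111111011
Bit 2 of A is 1, so AND-ing with the mask clears it to 0.
  1010101010100111
& 1111111111111011
------------------
  1010101010100011

Answer: 1010101010100011 (43683)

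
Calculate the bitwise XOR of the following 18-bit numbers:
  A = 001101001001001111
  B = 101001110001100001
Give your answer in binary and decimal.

Apply ^ to each column (1 where bits differ):
  001101001001001111
^ 101001110001100001
--------------------
  100100111000101110

Answer: 100100111000101110 (151086)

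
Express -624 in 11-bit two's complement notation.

1. Binary of +624:  01001110000
2. Invert bits:     10110001111
3. Add 1:           10110010000

Answer: 10110010000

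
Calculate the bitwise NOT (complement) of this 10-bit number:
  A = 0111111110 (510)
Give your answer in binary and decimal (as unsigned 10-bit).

Flip each bit (0->1, 1->0):
  0111111110
  1000000001

Answer: 1000000001 (513)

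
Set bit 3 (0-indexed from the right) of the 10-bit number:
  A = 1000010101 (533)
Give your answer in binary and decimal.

Mask = 1 << 3 = 0000001000
Bit 3 of A is 0, so OR-ing with the mask flips it to 1.
  1000010101
| 0000001000
------------
  1000011101

Answer: 1000011101 (541)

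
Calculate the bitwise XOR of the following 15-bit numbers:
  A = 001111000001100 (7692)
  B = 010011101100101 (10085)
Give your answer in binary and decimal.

Apply ^ to each column (1 where bits differ):
  001111000001100
^ 010011101100101
-----------------
  011100101101001

Answer: 011100101101001 (14697)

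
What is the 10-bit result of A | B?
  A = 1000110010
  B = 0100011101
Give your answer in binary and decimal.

Apply | to each column (1 where either bit is 1):
  1000110010
| 0100011101
------------
  1100111111

Answer: 1100111111 (831)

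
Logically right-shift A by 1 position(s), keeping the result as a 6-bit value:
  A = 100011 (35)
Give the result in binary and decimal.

Logical shift right by 1: drop the bottom 1 bit(s), prepend 1 zero(s) on the left.
  100011  ->  keep [10001], discard [1], prepend 0
= 010001

Answer: 010001 (17)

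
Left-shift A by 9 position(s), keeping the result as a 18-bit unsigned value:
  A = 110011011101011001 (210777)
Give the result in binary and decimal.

Shift left by 9: drop the top 9 bit(s), append 9 zero(s) on the right.
  110011011101011001  ->  discard [110011011], keep [101011001], append 000000000
= 101011001000000000

Answer: 101011001000000000 (176640)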